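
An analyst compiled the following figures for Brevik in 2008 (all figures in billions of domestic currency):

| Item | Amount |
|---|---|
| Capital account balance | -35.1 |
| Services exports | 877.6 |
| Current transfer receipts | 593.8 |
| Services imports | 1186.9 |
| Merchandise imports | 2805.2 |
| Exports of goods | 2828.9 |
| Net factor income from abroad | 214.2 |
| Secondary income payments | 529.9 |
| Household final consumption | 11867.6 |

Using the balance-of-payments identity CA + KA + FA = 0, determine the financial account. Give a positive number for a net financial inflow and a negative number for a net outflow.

42.6

Goods balance = 2828.9 - 2805.2 = 23.7
Services balance = 877.6 - 1186.9 = -309.3
Trade balance (goods + services) = 23.7 + (-309.3) = -285.6
Net primary income = 214.2
Net secondary income = 593.8 - 529.9 = 63.9
Current account = -285.6 + 214.2 + 63.9 = -7.5
Financial account = -(-7.5 + (-35.1)) = 42.6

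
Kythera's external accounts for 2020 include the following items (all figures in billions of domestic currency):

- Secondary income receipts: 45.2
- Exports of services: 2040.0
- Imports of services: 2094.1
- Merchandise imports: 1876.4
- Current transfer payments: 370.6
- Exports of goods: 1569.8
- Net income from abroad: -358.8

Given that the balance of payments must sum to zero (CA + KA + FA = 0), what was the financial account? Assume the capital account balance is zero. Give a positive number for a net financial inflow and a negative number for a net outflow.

1044.9

Goods balance = 1569.8 - 1876.4 = -306.6
Services balance = 2040.0 - 2094.1 = -54.1
Trade balance (goods + services) = -306.6 + (-54.1) = -360.7
Net primary income = -358.8
Net secondary income = 45.2 - 370.6 = -325.4
Current account = -360.7 + (-358.8) + (-325.4) = -1044.9
Financial account = -(-1044.9) = 1044.9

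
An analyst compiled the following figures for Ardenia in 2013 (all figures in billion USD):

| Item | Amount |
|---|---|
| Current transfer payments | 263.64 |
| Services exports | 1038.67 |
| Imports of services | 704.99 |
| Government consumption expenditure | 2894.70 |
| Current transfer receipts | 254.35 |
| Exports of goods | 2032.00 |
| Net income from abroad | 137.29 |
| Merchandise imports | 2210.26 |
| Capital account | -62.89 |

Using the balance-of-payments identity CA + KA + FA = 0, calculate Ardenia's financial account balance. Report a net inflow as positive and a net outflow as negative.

Goods balance = 2032.00 - 2210.26 = -178.26
Services balance = 1038.67 - 704.99 = 333.68
Trade balance (goods + services) = -178.26 + 333.68 = 155.42
Net primary income = 137.29
Net secondary income = 254.35 - 263.64 = -9.29
Current account = 155.42 + 137.29 + (-9.29) = 283.42
Financial account = -(283.42 + (-62.89)) = -220.53

-220.53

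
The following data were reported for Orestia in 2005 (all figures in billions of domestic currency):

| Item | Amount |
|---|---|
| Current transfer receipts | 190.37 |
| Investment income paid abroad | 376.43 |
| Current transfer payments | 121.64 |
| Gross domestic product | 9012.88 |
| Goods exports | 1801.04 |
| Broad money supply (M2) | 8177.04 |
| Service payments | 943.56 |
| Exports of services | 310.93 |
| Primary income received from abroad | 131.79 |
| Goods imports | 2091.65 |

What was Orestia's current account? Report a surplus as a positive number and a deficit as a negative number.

Goods balance = 1801.04 - 2091.65 = -290.61
Services balance = 310.93 - 943.56 = -632.63
Trade balance (goods + services) = -290.61 + (-632.63) = -923.24
Net primary income = 131.79 - 376.43 = -244.64
Net secondary income = 190.37 - 121.64 = 68.73
Current account = -923.24 + (-244.64) + 68.73 = -1099.15

-1099.15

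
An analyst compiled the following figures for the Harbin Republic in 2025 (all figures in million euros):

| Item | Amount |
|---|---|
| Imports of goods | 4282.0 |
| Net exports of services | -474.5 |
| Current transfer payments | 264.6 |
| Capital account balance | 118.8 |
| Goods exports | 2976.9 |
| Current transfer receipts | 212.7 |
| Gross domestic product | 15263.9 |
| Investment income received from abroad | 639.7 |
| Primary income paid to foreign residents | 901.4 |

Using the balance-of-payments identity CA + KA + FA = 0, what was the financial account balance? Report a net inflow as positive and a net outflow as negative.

Goods balance = 2976.9 - 4282.0 = -1305.1
Services balance = -474.5
Trade balance (goods + services) = -1305.1 + (-474.5) = -1779.6
Net primary income = 639.7 - 901.4 = -261.7
Net secondary income = 212.7 - 264.6 = -51.9
Current account = -1779.6 + (-261.7) + (-51.9) = -2093.2
Financial account = -(-2093.2 + 118.8) = 1974.4

1974.4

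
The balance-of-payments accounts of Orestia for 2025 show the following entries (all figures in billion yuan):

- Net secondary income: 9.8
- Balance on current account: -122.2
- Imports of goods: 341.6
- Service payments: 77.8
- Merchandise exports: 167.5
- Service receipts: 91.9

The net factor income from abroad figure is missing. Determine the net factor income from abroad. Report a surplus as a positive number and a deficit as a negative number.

Current account = goods balance + services balance + net primary income + net secondary income
Sum of the known components = -150.2
Net factor income from abroad = CA - (known components) = -122.2 - (-150.2) = 28.0

28.0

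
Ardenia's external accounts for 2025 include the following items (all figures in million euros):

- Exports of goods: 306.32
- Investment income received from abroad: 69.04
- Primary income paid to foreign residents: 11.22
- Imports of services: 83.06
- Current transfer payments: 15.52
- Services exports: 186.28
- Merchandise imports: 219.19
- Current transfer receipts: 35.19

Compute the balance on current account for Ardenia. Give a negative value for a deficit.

Goods balance = 306.32 - 219.19 = 87.13
Services balance = 186.28 - 83.06 = 103.22
Trade balance (goods + services) = 87.13 + 103.22 = 190.35
Net primary income = 69.04 - 11.22 = 57.82
Net secondary income = 35.19 - 15.52 = 19.67
Current account = 190.35 + 57.82 + 19.67 = 267.84

267.84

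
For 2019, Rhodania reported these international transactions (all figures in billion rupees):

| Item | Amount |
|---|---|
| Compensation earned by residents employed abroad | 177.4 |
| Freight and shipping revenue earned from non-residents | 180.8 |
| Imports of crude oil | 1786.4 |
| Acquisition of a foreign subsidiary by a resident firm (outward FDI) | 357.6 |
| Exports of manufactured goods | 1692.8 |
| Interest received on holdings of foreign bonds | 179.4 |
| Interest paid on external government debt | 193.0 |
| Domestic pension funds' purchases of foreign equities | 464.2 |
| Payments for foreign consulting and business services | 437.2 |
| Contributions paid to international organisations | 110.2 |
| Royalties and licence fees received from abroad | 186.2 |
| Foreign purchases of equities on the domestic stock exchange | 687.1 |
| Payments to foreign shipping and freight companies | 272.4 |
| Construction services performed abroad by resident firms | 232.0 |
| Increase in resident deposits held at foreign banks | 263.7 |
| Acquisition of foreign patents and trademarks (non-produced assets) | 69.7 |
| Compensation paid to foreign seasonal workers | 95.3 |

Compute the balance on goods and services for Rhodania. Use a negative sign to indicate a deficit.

-204.2

Goods: 1692.8 - 1786.4 = -93.6
Services: 232.0 - 437.2 - 272.4 + 186.2 + 180.8 = -110.6
Trade balance = -93.6 + (-110.6) = -204.2
(Excluded from the trade balance — primary income: compensation earned by residents employed abroad 177.4, interest received on holdings of foreign bonds 179.4, interest paid on external government debt 193.0, compensation paid to foreign seasonal workers 95.3; financial account: acquisition of a foreign subsidiary by a resident firm (outward FDI) 357.6, domestic pension funds' purchases of foreign equities 464.2, foreign purchases of equities on the domestic stock exchange 687.1, increase in resident deposits held at foreign banks 263.7; secondary income: contributions paid to international organisations 110.2; capital account: acquisition of foreign patents and trademarks (non-produced assets) 69.7.)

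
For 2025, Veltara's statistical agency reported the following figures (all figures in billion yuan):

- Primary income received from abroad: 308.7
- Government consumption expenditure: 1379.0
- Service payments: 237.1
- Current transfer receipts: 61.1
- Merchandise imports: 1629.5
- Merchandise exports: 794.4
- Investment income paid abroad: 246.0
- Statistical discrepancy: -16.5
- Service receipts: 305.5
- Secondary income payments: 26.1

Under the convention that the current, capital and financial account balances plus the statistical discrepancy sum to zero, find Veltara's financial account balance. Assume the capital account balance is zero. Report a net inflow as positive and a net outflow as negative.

685.5

Goods balance = 794.4 - 1629.5 = -835.1
Services balance = 305.5 - 237.1 = 68.4
Trade balance (goods + services) = -835.1 + 68.4 = -766.7
Net primary income = 308.7 - 246.0 = 62.7
Net secondary income = 61.1 - 26.1 = 35.0
Current account = -766.7 + 62.7 + 35.0 = -669.0
Financial account = -(-669.0 + (-16.5)) = 685.5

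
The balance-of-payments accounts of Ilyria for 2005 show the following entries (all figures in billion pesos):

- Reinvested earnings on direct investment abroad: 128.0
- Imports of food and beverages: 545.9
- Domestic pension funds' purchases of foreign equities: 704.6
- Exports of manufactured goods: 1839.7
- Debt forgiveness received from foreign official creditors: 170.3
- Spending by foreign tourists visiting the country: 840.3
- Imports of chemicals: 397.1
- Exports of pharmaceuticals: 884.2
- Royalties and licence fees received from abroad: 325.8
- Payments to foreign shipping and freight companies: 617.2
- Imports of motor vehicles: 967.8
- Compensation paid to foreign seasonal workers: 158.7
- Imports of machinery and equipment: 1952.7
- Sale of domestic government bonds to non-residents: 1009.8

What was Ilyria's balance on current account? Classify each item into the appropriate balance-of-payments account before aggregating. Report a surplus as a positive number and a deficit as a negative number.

Goods: 1839.7 - 967.8 - 1952.7 + 884.2 - 545.9 - 397.1 = -1139.6
Services: -617.2 + 840.3 + 325.8 = 548.9
Primary income: 128.0 - 158.7 = -30.7
Current account = (-1139.6) + 548.9 + (-30.7) = -621.4
(Excluded from the current account — financial account: domestic pension funds' purchases of foreign equities 704.6, sale of domestic government bonds to non-residents 1009.8; capital account: debt forgiveness received from foreign official creditors 170.3.)

-621.4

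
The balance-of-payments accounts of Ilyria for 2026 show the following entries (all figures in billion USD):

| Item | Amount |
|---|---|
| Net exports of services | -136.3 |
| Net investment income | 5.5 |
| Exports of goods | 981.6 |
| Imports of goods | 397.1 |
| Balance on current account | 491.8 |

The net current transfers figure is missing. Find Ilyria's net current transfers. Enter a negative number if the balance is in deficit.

38.1

Current account = goods balance + services balance + net primary income + net secondary income
Sum of the known components = 453.7
Net current transfers = CA - (known components) = 491.8 - 453.7 = 38.1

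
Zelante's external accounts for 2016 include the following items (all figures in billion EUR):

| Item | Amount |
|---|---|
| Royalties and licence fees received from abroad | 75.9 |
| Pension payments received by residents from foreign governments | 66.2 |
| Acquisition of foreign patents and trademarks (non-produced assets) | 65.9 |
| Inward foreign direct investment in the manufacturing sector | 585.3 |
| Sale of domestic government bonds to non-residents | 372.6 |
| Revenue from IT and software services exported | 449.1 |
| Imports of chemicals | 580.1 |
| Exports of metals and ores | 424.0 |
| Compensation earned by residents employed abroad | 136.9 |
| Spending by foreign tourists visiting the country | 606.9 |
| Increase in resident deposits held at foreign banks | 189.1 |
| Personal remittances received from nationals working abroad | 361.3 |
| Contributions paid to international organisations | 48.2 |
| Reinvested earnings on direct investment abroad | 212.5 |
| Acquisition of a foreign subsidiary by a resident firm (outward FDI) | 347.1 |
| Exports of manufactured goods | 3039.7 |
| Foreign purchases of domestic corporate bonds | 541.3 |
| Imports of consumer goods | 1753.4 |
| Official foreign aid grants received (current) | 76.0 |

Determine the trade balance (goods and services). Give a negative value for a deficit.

Goods: 3039.7 + 424.0 - 580.1 - 1753.4 = 1130.2
Services: 606.9 + 449.1 + 75.9 = 1131.9
Trade balance = 1130.2 + 1131.9 = 2262.1
(Excluded from the trade balance — secondary income: pension payments received by residents from foreign governments 66.2, personal remittances received from nationals working abroad 361.3, contributions paid to international organisations 48.2, official foreign aid grants received (current) 76.0; capital account: acquisition of foreign patents and trademarks (non-produced assets) 65.9; financial account: inward foreign direct investment in the manufacturing sector 585.3, sale of domestic government bonds to non-residents 372.6, increase in resident deposits held at foreign banks 189.1, acquisition of a foreign subsidiary by a resident firm (outward FDI) 347.1, foreign purchases of domestic corporate bonds 541.3; primary income: compensation earned by residents employed abroad 136.9, reinvested earnings on direct investment abroad 212.5.)

2262.1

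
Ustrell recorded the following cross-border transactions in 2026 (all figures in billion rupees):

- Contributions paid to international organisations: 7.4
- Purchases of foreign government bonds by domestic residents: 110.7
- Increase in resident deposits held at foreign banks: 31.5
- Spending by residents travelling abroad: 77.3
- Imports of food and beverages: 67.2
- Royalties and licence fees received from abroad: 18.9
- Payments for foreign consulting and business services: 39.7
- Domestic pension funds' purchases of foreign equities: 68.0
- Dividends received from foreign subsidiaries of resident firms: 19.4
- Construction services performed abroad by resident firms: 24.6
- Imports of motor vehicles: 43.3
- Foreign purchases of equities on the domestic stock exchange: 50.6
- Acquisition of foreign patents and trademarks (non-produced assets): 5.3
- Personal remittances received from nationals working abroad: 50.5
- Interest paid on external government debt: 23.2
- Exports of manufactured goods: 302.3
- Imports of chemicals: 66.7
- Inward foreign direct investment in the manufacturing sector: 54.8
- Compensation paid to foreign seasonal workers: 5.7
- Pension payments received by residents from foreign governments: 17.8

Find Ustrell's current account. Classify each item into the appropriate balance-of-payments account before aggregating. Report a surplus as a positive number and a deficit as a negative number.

103.0

Goods: -67.2 + 302.3 - 66.7 - 43.3 = 125.1
Services: -77.3 + 18.9 + 24.6 - 39.7 = -73.5
Primary income: -23.2 + 19.4 - 5.7 = -9.5
Secondary income: -7.4 + 50.5 + 17.8 = 60.9
Current account = 125.1 + (-73.5) + (-9.5) + 60.9 = 103.0
(Excluded from the current account — financial account: purchases of foreign government bonds by domestic residents 110.7, increase in resident deposits held at foreign banks 31.5, domestic pension funds' purchases of foreign equities 68.0, foreign purchases of equities on the domestic stock exchange 50.6, inward foreign direct investment in the manufacturing sector 54.8; capital account: acquisition of foreign patents and trademarks (non-produced assets) 5.3.)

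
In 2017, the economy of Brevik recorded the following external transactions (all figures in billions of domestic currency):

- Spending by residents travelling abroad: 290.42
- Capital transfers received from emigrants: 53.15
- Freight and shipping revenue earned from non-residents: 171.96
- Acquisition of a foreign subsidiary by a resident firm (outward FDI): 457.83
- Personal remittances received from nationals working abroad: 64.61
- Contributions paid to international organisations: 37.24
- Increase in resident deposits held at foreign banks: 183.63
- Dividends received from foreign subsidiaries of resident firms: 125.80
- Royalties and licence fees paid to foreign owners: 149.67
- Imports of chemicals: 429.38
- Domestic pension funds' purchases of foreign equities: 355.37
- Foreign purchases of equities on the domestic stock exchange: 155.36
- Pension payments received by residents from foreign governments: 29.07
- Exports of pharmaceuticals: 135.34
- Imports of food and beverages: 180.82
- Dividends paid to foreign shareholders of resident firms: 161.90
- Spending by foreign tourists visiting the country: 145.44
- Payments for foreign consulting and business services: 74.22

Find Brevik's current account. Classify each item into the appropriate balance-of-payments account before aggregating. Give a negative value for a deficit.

Goods: -180.82 - 429.38 + 135.34 = -474.86
Services: 145.44 - 290.42 + 171.96 - 74.22 - 149.67 = -196.91
Primary income: 125.80 - 161.90 = -36.10
Secondary income: 64.61 + 29.07 - 37.24 = 56.44
Current account = (-474.86) + (-196.91) + (-36.10) + 56.44 = -651.43
(Excluded from the current account — capital account: capital transfers received from emigrants 53.15; financial account: acquisition of a foreign subsidiary by a resident firm (outward FDI) 457.83, increase in resident deposits held at foreign banks 183.63, domestic pension funds' purchases of foreign equities 355.37, foreign purchases of equities on the domestic stock exchange 155.36.)

-651.43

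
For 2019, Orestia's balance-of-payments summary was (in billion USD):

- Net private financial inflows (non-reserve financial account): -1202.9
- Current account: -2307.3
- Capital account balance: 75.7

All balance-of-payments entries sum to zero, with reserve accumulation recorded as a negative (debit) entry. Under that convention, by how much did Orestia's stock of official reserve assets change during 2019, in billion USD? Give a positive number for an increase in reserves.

-3434.5

Official reserve transactions balance = -((-2307.3) + 75.7 + (-1202.9)) = 3434.5
An accumulation of reserves is recorded as a debit (negative entry), so the change in the stock of reserves is the negative of that balance.
Change in official reserves = -(3434.5) = -3434.5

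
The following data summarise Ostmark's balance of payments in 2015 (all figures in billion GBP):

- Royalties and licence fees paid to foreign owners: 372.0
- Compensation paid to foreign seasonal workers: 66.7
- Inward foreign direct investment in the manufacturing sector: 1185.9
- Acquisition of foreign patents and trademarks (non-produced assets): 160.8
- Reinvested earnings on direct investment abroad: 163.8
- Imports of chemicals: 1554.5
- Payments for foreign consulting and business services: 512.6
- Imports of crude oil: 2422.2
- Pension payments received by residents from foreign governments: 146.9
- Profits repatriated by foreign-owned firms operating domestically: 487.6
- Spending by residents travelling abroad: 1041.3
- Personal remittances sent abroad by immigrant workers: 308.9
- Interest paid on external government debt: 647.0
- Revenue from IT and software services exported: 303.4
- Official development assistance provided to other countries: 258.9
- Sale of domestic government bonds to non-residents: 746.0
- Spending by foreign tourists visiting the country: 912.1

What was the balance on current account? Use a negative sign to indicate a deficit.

-6145.5

Goods: -2422.2 - 1554.5 = -3976.7
Services: -1041.3 + 912.1 - 372.0 + 303.4 - 512.6 = -710.4
Primary income: -66.7 - 647.0 - 487.6 + 163.8 = -1037.5
Secondary income: 146.9 - 308.9 - 258.9 = -420.9
Current account = (-3976.7) + (-710.4) + (-1037.5) + (-420.9) = -6145.5
(Excluded from the current account — financial account: inward foreign direct investment in the manufacturing sector 1185.9, sale of domestic government bonds to non-residents 746.0; capital account: acquisition of foreign patents and trademarks (non-produced assets) 160.8.)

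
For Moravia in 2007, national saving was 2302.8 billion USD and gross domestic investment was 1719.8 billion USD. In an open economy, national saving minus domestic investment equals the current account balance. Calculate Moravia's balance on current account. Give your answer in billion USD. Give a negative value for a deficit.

CA = S - I = 2302.8 - 1719.8 = 583.0

583.0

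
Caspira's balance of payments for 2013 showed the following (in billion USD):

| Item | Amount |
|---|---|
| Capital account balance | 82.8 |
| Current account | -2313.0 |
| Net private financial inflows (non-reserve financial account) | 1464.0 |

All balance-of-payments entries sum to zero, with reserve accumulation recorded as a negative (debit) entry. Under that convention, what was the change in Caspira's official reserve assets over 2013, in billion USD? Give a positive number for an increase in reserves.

-766.2

Official reserve transactions balance = -((-2313.0) + 82.8 + 1464.0) = 766.2
An accumulation of reserves is recorded as a debit (negative entry), so the change in the stock of reserves is the negative of that balance.
Change in official reserves = -(766.2) = -766.2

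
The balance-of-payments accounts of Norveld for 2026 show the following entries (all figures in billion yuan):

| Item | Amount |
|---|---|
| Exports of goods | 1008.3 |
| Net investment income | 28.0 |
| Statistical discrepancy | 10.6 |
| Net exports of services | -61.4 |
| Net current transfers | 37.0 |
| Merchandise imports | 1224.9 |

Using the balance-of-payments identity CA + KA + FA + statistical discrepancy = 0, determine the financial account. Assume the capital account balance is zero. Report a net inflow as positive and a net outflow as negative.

202.4

Goods balance = 1008.3 - 1224.9 = -216.6
Services balance = -61.4
Trade balance (goods + services) = -216.6 + (-61.4) = -278.0
Net primary income = 28.0
Net secondary income = 37.0
Current account = -278.0 + 28.0 + 37.0 = -213.0
Financial account = -(-213.0 + 10.6) = 202.4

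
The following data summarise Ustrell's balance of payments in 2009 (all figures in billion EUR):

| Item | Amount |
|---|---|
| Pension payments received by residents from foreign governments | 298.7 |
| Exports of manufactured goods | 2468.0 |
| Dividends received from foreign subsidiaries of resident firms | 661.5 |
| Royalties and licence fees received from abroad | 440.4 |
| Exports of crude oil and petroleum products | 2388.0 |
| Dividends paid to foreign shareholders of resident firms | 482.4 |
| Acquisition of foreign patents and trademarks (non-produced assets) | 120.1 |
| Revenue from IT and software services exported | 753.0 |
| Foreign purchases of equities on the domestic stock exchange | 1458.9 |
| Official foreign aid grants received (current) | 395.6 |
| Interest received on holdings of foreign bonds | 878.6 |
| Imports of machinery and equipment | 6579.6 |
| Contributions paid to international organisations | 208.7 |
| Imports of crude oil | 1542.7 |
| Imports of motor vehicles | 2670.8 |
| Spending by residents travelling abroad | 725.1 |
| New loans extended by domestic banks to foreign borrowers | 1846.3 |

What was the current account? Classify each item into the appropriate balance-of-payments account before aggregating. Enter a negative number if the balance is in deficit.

-3925.5

Goods: -6579.6 - 2670.8 + 2388.0 - 1542.7 + 2468.0 = -5937.1
Services: 440.4 - 725.1 + 753.0 = 468.3
Primary income: -482.4 + 661.5 + 878.6 = 1057.7
Secondary income: 298.7 + 395.6 - 208.7 = 485.6
Current account = (-5937.1) + 468.3 + 1057.7 + 485.6 = -3925.5
(Excluded from the current account — capital account: acquisition of foreign patents and trademarks (non-produced assets) 120.1; financial account: foreign purchases of equities on the domestic stock exchange 1458.9, new loans extended by domestic banks to foreign borrowers 1846.3.)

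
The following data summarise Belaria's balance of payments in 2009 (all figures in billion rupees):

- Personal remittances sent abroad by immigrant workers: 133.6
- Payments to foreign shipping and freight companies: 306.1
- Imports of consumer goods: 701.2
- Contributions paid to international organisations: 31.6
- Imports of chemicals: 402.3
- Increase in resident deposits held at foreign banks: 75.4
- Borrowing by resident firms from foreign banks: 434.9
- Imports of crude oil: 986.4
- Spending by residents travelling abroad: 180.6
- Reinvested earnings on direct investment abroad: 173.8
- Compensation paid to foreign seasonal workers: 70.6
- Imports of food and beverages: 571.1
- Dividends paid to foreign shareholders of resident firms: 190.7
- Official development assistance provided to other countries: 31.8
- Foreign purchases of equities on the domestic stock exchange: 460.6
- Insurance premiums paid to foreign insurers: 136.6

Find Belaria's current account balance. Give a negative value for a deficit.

Goods: -701.2 - 986.4 - 571.1 - 402.3 = -2661.0
Services: -306.1 - 180.6 - 136.6 = -623.3
Primary income: -70.6 - 190.7 + 173.8 = -87.5
Secondary income: -133.6 - 31.6 - 31.8 = -197.0
Current account = (-2661.0) + (-623.3) + (-87.5) + (-197.0) = -3568.8
(Excluded from the current account — financial account: increase in resident deposits held at foreign banks 75.4, borrowing by resident firms from foreign banks 434.9, foreign purchases of equities on the domestic stock exchange 460.6.)

-3568.8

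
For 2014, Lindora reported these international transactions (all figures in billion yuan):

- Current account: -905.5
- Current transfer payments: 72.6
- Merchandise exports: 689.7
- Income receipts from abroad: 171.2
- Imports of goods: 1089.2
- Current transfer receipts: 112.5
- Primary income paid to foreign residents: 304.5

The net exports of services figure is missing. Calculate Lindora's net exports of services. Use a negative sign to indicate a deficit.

-412.6

Current account = goods balance + services balance + net primary income + net secondary income
Sum of the known components = -492.9
Net exports of services = CA - (known components) = -905.5 - (-492.9) = -412.6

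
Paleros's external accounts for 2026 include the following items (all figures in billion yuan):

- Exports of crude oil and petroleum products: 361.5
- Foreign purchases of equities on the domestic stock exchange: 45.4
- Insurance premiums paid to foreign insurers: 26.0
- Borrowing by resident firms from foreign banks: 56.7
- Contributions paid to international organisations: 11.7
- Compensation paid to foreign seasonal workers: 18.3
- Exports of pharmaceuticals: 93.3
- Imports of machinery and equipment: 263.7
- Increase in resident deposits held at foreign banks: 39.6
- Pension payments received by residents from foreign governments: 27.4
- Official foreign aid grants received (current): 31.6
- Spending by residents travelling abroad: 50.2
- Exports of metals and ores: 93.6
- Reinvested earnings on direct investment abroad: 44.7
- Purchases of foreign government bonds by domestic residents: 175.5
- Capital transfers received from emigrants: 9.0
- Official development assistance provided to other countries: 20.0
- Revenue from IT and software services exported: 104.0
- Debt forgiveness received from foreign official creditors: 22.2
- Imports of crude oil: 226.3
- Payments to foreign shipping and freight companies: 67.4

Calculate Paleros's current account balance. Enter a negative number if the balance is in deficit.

72.5

Goods: 361.5 + 93.6 - 263.7 + 93.3 - 226.3 = 58.4
Services: -50.2 - 67.4 - 26.0 + 104.0 = -39.6
Primary income: 44.7 - 18.3 = 26.4
Secondary income: 31.6 - 20.0 - 11.7 + 27.4 = 27.3
Current account = 58.4 + (-39.6) + 26.4 + 27.3 = 72.5
(Excluded from the current account — financial account: foreign purchases of equities on the domestic stock exchange 45.4, borrowing by resident firms from foreign banks 56.7, increase in resident deposits held at foreign banks 39.6, purchases of foreign government bonds by domestic residents 175.5; capital account: capital transfers received from emigrants 9.0, debt forgiveness received from foreign official creditors 22.2.)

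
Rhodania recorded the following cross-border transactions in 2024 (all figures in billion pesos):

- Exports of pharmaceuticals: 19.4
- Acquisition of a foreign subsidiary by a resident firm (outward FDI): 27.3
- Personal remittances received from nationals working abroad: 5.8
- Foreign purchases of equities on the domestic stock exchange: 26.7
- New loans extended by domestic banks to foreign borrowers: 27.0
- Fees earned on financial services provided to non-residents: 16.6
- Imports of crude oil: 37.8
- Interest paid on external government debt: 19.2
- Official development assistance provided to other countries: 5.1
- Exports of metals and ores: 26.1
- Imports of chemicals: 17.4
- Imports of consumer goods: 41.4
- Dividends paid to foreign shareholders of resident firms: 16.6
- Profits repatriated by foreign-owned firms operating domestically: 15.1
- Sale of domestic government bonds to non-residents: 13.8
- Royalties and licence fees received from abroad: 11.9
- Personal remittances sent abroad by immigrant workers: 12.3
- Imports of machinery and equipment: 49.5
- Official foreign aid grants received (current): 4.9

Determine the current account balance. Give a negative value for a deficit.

Goods: -17.4 - 37.8 - 49.5 - 41.4 + 19.4 + 26.1 = -100.6
Services: 11.9 + 16.6 = 28.5
Primary income: -16.6 - 15.1 - 19.2 = -50.9
Secondary income: 5.8 + 4.9 - 12.3 - 5.1 = -6.7
Current account = (-100.6) + 28.5 + (-50.9) + (-6.7) = -129.7
(Excluded from the current account — financial account: acquisition of a foreign subsidiary by a resident firm (outward FDI) 27.3, foreign purchases of equities on the domestic stock exchange 26.7, new loans extended by domestic banks to foreign borrowers 27.0, sale of domestic government bonds to non-residents 13.8.)

-129.7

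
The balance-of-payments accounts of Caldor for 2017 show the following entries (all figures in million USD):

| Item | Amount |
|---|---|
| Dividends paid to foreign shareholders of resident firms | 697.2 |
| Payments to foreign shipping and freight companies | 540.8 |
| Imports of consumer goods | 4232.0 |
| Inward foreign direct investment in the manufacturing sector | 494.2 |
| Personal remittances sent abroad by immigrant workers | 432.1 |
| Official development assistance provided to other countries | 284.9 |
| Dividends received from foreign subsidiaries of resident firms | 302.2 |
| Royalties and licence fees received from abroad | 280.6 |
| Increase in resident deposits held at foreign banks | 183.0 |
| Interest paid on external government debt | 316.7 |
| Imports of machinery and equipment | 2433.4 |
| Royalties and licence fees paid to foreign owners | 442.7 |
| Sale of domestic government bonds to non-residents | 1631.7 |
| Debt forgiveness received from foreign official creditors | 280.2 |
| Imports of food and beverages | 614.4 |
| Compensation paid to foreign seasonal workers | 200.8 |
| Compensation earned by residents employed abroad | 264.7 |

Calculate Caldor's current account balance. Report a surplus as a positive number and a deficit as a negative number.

Goods: -2433.4 - 614.4 - 4232.0 = -7279.8
Services: -442.7 - 540.8 + 280.6 = -702.9
Primary income: -200.8 + 302.2 - 316.7 + 264.7 - 697.2 = -647.8
Secondary income: -432.1 - 284.9 = -717.0
Current account = (-7279.8) + (-702.9) + (-647.8) + (-717.0) = -9347.5
(Excluded from the current account — financial account: inward foreign direct investment in the manufacturing sector 494.2, increase in resident deposits held at foreign banks 183.0, sale of domestic government bonds to non-residents 1631.7; capital account: debt forgiveness received from foreign official creditors 280.2.)

-9347.5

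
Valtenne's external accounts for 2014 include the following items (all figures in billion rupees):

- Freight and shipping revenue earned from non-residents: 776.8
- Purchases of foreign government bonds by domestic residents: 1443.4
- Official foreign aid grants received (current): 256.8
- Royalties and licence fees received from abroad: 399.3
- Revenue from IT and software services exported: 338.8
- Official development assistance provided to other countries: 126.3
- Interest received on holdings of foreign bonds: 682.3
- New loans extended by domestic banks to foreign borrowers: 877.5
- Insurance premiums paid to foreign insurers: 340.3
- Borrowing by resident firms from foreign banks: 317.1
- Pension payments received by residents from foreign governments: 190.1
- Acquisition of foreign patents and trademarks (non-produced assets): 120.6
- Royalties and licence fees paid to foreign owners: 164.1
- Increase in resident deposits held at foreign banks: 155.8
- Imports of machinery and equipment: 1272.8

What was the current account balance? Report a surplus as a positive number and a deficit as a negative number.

740.6

Goods: -1272.8
Services: 338.8 + 776.8 - 340.3 + 399.3 - 164.1 = 1010.5
Primary income: 682.3
Secondary income: 190.1 + 256.8 - 126.3 = 320.6
Current account = (-1272.8) + 1010.5 + 682.3 + 320.6 = 740.6
(Excluded from the current account — financial account: purchases of foreign government bonds by domestic residents 1443.4, new loans extended by domestic banks to foreign borrowers 877.5, borrowing by resident firms from foreign banks 317.1, increase in resident deposits held at foreign banks 155.8; capital account: acquisition of foreign patents and trademarks (non-produced assets) 120.6.)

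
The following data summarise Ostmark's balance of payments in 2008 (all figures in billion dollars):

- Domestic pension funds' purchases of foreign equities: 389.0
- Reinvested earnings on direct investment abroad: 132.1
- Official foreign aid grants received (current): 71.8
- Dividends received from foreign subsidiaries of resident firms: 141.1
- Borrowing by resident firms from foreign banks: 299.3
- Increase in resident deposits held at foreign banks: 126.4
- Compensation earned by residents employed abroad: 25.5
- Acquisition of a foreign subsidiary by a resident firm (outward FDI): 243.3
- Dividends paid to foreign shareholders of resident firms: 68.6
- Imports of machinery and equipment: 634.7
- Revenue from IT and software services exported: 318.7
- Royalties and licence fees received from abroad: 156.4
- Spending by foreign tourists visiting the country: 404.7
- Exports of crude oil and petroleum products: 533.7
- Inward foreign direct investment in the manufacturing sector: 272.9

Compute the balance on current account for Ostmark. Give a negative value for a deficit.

Goods: -634.7 + 533.7 = -101.0
Services: 156.4 + 318.7 + 404.7 = 879.8
Primary income: 132.1 + 25.5 - 68.6 + 141.1 = 230.1
Secondary income: 71.8
Current account = (-101.0) + 879.8 + 230.1 + 71.8 = 1080.7
(Excluded from the current account — financial account: domestic pension funds' purchases of foreign equities 389.0, borrowing by resident firms from foreign banks 299.3, increase in resident deposits held at foreign banks 126.4, acquisition of a foreign subsidiary by a resident firm (outward FDI) 243.3, inward foreign direct investment in the manufacturing sector 272.9.)

1080.7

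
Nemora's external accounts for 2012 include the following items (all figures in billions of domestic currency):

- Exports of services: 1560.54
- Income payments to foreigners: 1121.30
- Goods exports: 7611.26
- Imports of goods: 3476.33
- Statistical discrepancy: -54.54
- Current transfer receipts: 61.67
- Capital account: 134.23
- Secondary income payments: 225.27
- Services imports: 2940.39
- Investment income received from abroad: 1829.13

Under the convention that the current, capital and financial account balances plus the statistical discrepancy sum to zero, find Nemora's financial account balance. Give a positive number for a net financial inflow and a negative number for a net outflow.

Goods balance = 7611.26 - 3476.33 = 4134.93
Services balance = 1560.54 - 2940.39 = -1379.85
Trade balance (goods + services) = 4134.93 + (-1379.85) = 2755.08
Net primary income = 1829.13 - 1121.30 = 707.83
Net secondary income = 61.67 - 225.27 = -163.60
Current account = 2755.08 + 707.83 + (-163.60) = 3299.31
Financial account = -(3299.31 + 134.23 + (-54.54)) = -3379.00

-3379.00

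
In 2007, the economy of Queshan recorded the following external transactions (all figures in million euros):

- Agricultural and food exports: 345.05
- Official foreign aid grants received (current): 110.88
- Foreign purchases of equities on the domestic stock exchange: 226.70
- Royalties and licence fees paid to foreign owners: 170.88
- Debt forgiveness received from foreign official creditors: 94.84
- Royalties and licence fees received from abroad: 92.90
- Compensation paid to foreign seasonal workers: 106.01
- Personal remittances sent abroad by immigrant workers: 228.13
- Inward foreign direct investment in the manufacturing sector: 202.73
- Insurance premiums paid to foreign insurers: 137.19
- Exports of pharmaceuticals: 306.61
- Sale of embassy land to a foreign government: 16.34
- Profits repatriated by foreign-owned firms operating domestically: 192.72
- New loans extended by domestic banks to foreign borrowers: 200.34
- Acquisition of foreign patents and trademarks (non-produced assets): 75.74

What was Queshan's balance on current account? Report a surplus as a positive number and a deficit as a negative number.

20.51

Goods: 306.61 + 345.05 = 651.66
Services: 92.90 - 170.88 - 137.19 = -215.17
Primary income: -106.01 - 192.72 = -298.73
Secondary income: -228.13 + 110.88 = -117.25
Current account = 651.66 + (-215.17) + (-298.73) + (-117.25) = 20.51
(Excluded from the current account — financial account: foreign purchases of equities on the domestic stock exchange 226.70, inward foreign direct investment in the manufacturing sector 202.73, new loans extended by domestic banks to foreign borrowers 200.34; capital account: debt forgiveness received from foreign official creditors 94.84, sale of embassy land to a foreign government 16.34, acquisition of foreign patents and trademarks (non-produced assets) 75.74.)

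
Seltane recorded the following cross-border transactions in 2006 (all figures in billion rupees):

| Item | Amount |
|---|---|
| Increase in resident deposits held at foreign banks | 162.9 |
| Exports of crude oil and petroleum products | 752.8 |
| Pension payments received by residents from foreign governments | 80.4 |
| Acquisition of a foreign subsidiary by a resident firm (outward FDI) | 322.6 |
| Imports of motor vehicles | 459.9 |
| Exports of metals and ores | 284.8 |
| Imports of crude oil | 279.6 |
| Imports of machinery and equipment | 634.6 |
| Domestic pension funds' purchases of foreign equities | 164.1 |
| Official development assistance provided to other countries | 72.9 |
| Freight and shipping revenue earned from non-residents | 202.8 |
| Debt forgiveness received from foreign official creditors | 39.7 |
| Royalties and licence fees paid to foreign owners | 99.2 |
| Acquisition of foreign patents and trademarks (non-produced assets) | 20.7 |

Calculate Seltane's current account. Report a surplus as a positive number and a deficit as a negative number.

-225.4

Goods: -279.6 + 284.8 - 459.9 - 634.6 + 752.8 = -336.5
Services: -99.2 + 202.8 = 103.6
Secondary income: -72.9 + 80.4 = 7.5
Current account = (-336.5) + 103.6 + 7.5 = -225.4
(Excluded from the current account — financial account: increase in resident deposits held at foreign banks 162.9, acquisition of a foreign subsidiary by a resident firm (outward FDI) 322.6, domestic pension funds' purchases of foreign equities 164.1; capital account: debt forgiveness received from foreign official creditors 39.7, acquisition of foreign patents and trademarks (non-produced assets) 20.7.)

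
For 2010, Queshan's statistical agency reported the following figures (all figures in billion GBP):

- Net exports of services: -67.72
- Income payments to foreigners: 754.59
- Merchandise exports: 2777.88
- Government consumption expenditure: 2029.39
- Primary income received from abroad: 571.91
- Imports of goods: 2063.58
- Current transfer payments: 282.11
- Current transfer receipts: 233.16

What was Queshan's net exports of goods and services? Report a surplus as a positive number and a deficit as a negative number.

646.58

Goods balance = 2777.88 - 2063.58 = 714.30
Services balance = -67.72
Trade balance (goods + services) = 714.30 + (-67.72) = 646.58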